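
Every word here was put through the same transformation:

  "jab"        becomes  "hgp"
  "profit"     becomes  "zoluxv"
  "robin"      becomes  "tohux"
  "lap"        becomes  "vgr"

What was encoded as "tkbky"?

The output letters match the input read backwards, each shifted +6: jab reversed is baj. The word is reversed, then every letter is shifted forward by 6.
Reversing it on tkbky: shift back: t−6=n, k−6=e, b−6=v, k−6=e, y−6=s → neves; then reverse → seven.

seven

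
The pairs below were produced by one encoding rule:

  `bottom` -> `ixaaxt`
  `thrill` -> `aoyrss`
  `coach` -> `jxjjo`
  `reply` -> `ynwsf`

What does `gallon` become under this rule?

njssxu

The shift depends on letter class: consonant b→i is +7, but vowel o→x is +9. The rule splits by letter class: vowels +9, consonants +7.
Applying it to gallon: g(cons)+7=n, a(vowel)+9=j, l(cons)+7=s, l(cons)+7=s, o(vowel)+9=x, n(cons)+7=u.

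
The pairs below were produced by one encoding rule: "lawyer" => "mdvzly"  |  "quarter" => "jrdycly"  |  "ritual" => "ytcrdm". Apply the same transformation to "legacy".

mlpdhz

Each letter's alphabet position (a=0..z=25) is mapped through 15·x+3 mod 26 — an affine cipher.
For legacy: l(11)→15·11+3≡12=m; e(4)→15·4+3≡11=l; g(6)→15·6+3≡15=p; a(0)→15·0+3≡3=d; c(2)→15·2+3≡7=h; y(24)→15·24+3≡25=z (all mod 26).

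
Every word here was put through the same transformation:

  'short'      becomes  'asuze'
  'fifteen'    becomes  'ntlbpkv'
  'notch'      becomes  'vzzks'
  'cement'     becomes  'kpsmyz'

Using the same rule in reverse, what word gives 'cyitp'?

uncle

A repeating key of period 3 is used — shifts +8, +11, +6 over and over.
Undoing it on cyitp: c−8=u, y−11=n, i−6=c, t−8=l, p−11=e.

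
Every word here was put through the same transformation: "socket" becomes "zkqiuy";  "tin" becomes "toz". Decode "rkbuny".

The output letters match the input read backwards, each shifted +6: socket reversed is tekcos. Read the word backwards and shift each letter +6.
Decoding rkbuny: shift back: r−6=l, k−6=e, b−6=v, u−6=o, n−6=h, y−6=s → levohs; then reverse → shovel.

shovel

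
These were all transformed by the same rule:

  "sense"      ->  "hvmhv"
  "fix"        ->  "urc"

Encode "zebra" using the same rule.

avyiz

Each pair mirrors across the alphabet (s↔h, e↔v, n↔m): positions sum to 25. Each letter is replaced by its mirror in the alphabet: a↔z, b↔y, c↔x, and so on (the Atbash cipher).
On zebra: z↔a, e↔v, b↔y, r↔i, a↔z.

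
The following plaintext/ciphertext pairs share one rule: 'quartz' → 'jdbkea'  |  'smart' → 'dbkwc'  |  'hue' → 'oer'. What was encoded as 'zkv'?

The output letters match the input read backwards, each shifted +10: quartz reversed is ztrauq. Two steps: reverse the string, then apply a Caesar shift of +10.
Reversing it on zkv: shift back: z−10=p, k−10=a, v−10=l → pal; then reverse → lap.

lap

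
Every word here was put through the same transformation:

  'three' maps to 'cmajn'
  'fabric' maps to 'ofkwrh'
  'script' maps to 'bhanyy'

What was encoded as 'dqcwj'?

Shifts by position in three: pos 0: t→c (+9), pos 1: h→m (+5), pos 2: r→a (+9), pos 3: e→j (+5) — repeating every 2. A repeating key of period 2 is used — shifts +9, +5 over and over.
Reversing it on dqcwj: d−9=u, q−5=l, c−9=t, w−5=r, j−9=a.

ultra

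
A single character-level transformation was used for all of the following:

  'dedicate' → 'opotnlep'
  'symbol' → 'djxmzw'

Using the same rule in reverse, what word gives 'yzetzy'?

notion

Compare letters: d→o is +11, e→p is +11, d→o is +11 — a constant shift. Every letter moves 11 places later in the alphabet, wrapping around z→a.
Decoding yzetzy: y−11=n, z−11=o, e−11=t, t−11=i, z−11=o, y−11=n.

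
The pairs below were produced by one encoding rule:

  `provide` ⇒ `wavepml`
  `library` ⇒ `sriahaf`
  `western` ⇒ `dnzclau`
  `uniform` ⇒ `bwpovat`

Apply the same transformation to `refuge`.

ynmdnn

The shifts repeat in a cycle of length 2: positions 0,1,… shift by +7, +9, then the pattern repeats.
On refuge: r+7=y, e+9=n, f+7=m, u+9=d, g+7=n, e+9=n.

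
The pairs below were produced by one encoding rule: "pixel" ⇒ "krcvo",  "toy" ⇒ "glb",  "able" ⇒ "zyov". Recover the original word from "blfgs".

Each pair mirrors across the alphabet (p↔k, i↔r, x↔c): positions sum to 25. This is the alphabet-reversal cipher (Atbash): a becomes z, b becomes y, etc.
Undoing it on blfgs: b↔y, l↔o, f↔u, g↔t, s↔h.

youth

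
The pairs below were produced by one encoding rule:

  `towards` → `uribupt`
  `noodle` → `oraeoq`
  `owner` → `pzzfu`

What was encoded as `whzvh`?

Shifts by position in towards: pos 0: t→u (+1), pos 1: o→r (+3), pos 2: w→i (+12), pos 3: a→b (+1), pos 4: r→u (+3), pos 5: d→p (+12) — repeating every 3. The shifts repeat in a cycle of length 3: positions 0,1,… shift by +1, +3, +12, then the pattern repeats.
Undoing it on whzvh: w−1=v, h−3=e, z−12=n, v−1=u, h−3=e.

venue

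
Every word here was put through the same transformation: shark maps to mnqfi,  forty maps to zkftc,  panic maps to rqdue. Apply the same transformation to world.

s(18)→m(12) and h(7)→n(13) fit y≡7x+16 (mod 26); the inverse of 7 mod 26 is 15. This is an affine cipher: with a=0,…,z=25, each position x becomes (7x+16) mod 26.
For world: w(22)→7·22+16≡14=o; o(14)→7·14+16≡10=k; r(17)→7·17+16≡5=f; l(11)→7·11+16≡15=p; d(3)→7·3+16≡11=l (all mod 26).

okfpl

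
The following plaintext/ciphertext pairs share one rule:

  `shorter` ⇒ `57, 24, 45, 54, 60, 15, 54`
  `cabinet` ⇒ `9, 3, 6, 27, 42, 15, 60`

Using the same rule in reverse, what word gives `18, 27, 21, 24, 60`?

fight

With a=1..z=26, the number is 3·pos.
Undoing it on 18, 27, 21, 24, 60: 18→(18−0)÷3=6=f, 27→(27−0)÷3=9=i, 21→(21−0)÷3=7=g, 24→(24−0)÷3=8=h, 60→(60−0)÷3=20=t.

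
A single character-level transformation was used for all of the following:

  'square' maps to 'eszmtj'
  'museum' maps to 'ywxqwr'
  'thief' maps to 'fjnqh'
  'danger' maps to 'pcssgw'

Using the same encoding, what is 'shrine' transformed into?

Shifts by position in square: pos 0: s→e (+12), pos 1: q→s (+2), pos 2: u→z (+5), pos 3: a→m (+12), pos 4: r→t (+2), pos 5: e→j (+5) — repeating every 3. A repeating key of period 3 is used — shifts +12, +2, +5 over and over.
Applying it to shrine: s+12=e, h+2=j, r+5=w, i+12=u, n+2=p, e+5=j.

ejwupj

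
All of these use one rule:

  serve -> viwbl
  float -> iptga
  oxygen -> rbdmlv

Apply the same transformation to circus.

fmwiba

In serve: s→v is +3, e→i is +4, r→w is +5, v→b is +6 — the shift increases by 1 each position. The shift increases by 1 at each position, starting from +3: 3, 4, 5, ….
For circus: c+3=f, i+4=m, r+5=w, c+6=i, u+7=b, s+8=a.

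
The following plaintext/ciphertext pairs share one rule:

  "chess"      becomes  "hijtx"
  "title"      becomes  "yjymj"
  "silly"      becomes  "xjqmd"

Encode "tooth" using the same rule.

Shifts by position in chess: pos 0: c→h (+5), pos 1: h→i (+1), pos 2: e→j (+5), pos 3: s→t (+1) — repeating every 2. The shifts repeat in a cycle of length 2: positions 0,1,… shift by +5, +1, then the pattern repeats.
On tooth: t+5=y, o+1=p, o+5=t, t+1=u, h+5=m.

yptum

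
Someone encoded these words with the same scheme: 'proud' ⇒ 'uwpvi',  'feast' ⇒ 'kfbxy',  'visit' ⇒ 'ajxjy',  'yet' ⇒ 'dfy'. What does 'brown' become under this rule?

gwpbs

The shift depends on letter class: consonant p→u is +5, but vowel o→p is +1. Two shifts are in play — +1 for a/e/i/o/u, +5 for every other letter.
For brown: b(cons)+5=g, r(cons)+5=w, o(vowel)+1=p, w(cons)+5=b, n(cons)+5=s.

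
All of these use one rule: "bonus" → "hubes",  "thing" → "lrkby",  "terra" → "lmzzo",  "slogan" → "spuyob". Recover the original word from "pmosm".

lease

b(1)→h(7) and o(14)→u(20) fit y≡19x+14 (mod 26); the inverse of 19 mod 26 is 11. This is an affine cipher: with a=0,…,z=25, each position x becomes (19x+14) mod 26.
Decoding pmosm: p(15)→11·(15−14)≡11=l; m(12)→11·(12−14)≡4=e; o(14)→11·(14−14)≡0=a; s(18)→11·(18−14)≡18=s; m(12)→11·(12−14)≡4=e (all mod 26).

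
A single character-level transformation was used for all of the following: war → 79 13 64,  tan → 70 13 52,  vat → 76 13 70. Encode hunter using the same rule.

34 73 52 70 25 64

w(#23)→79 and a(#1)→13: differences scale by 3, so n = 3·pos + 10. The formula is n = 3×(alphabet index, a=1) + 10.
Applying it to hunter: h=8→34, u=21→73, n=14→52, t=20→70, e=5→25, r=18→64.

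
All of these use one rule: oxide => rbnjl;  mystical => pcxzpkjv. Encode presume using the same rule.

In oxide: o→r is +3, x→b is +4, i→n is +5, d→j is +6 — the shift increases by 1 each position. The shift increases by 1 at each position, starting from +3: 3, 4, 5, ….
For presume: p+3=s, r+4=v, e+5=j, s+6=y, u+7=b, m+8=u, e+9=n.

svjybun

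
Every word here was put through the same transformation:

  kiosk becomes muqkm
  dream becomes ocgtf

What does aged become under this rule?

fgic

The output letters match the input read backwards, each shifted +2: kiosk reversed is ksoik. The word is reversed, then every letter is shifted forward by 2.
For aged: reverse → dega; then shift: d+2=f, e+2=g, g+2=i, a+2=c.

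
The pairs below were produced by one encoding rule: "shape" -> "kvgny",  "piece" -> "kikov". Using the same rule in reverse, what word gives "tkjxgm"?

garden

Two steps: reverse the string, then apply a Caesar shift of +6.
Undoing it on tkjxgm: shift back: t−6=n, k−6=e, j−6=d, x−6=r, g−6=a, m−6=g → nedrag; then reverse → garden.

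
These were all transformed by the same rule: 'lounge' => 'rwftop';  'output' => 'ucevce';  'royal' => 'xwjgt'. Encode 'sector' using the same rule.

It's a Vigenère-style cipher with numeric key [6,8,11]: position i shifts by key[i mod 3].
On sector: s+6=y, e+8=m, c+11=n, t+6=z, o+8=w, r+11=c.

ymnzwc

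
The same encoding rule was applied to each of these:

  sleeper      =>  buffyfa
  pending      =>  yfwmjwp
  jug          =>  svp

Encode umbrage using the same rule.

vvkabpf

The rule splits by letter class: vowels +1, consonants +9.
Applying it to umbrage: u(vowel)+1=v, m(cons)+9=v, b(cons)+9=k, r(cons)+9=a, a(vowel)+1=b, g(cons)+9=p, e(vowel)+1=f.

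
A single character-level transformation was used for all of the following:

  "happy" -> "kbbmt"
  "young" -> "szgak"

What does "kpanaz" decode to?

The output letters match the input read backwards, each shifted +12: happy reversed is yppah. Read the word backwards and shift each letter +12.
Reversing it on kpanaz: shift back: k−12=y, p−12=d, a−12=o, n−12=b, a−12=o, z−12=n → ydobon; then reverse → nobody.

nobody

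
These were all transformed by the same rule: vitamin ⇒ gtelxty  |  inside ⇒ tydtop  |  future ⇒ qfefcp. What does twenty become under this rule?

Compare letters: v→g is +11, i→t is +11, t→e is +11 — a constant shift. It's a constant shift of +11 (ROT11).
On twenty: t+11=e, w+11=h, e+11=p, n+11=y, t+11=e, y+11=j.

ehpyej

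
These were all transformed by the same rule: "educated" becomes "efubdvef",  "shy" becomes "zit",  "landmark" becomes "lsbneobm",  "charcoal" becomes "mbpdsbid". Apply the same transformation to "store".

fsput

The output letters match the input read backwards, each shifted +1: educated reversed is detacude. Two steps: reverse the string, then apply a Caesar shift of +1.
For store: reverse → erots; then shift: e+1=f, r+1=s, o+1=p, t+1=u, s+1=t.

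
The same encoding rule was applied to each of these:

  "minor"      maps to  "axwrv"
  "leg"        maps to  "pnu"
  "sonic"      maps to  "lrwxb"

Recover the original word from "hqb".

The word is reversed, then every letter is shifted forward by 9.
Undoing it on hqb: shift back: h−9=y, q−9=h, b−9=s → yhs; then reverse → shy.

shy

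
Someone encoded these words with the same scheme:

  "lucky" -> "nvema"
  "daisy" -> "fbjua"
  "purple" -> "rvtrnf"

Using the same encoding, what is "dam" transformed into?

fbo

Two shifts are in play — +1 for a/e/i/o/u, +2 for every other letter.
For dam: d(cons)+2=f, a(vowel)+1=b, m(cons)+2=o.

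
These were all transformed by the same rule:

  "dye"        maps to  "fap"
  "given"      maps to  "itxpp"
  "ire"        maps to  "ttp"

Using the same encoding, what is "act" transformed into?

The shift depends on letter class: consonant d→f is +2, but vowel e→p is +11. Vowels shift forward by 11 and consonants shift forward by 2.
For act: a(vowel)+11=l, c(cons)+2=e, t(cons)+2=v.

lev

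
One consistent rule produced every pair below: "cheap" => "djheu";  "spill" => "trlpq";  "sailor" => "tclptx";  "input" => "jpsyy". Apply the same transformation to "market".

Letter i (0-indexed) is shifted by i+1, so successive shifts are 1, 2, 3, ….
For market: m+1=n, a+2=c, r+3=u, k+4=o, e+5=j, t+6=z.

ncuojz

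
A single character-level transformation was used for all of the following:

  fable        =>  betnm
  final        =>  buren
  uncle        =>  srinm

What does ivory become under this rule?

Each letter's alphabet position (a=0..z=25) is mapped through 15·x+4 mod 26 — an affine cipher.
On ivory: i(8)→15·8+4≡20=u; v(21)→15·21+4≡7=h; o(14)→15·14+4≡6=g; r(17)→15·17+4≡25=z; y(24)→15·24+4≡0=a (all mod 26).

uhgza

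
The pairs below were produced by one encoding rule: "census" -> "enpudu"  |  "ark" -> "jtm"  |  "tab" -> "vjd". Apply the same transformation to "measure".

onjudtn

Two shifts are in play — +9 for a/e/i/o/u, +2 for every other letter.
Applying it to measure: m(cons)+2=o, e(vowel)+9=n, a(vowel)+9=j, s(cons)+2=u, u(vowel)+9=d, r(cons)+2=t, e(vowel)+9=n.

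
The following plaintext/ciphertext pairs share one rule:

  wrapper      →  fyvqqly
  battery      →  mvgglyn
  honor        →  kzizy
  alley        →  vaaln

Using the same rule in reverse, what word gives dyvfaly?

w(22)→f(5) and r(17)→y(24) fit y≡17x+21 (mod 26); the inverse of 17 mod 26 is 23. This is an affine cipher: with a=0,…,z=25, each position x becomes (17x+21) mod 26.
Decoding dyvfaly: d(3)→23·(3−21)≡2=c; y(24)→23·(24−21)≡17=r; v(21)→23·(21−21)≡0=a; f(5)→23·(5−21)≡22=w; a(0)→23·(0−21)≡11=l; l(11)→23·(11−21)≡4=e; y(24)→23·(24−21)≡17=r (all mod 26).

crawler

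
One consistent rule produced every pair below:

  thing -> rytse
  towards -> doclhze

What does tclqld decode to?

safari

Read the word backwards and shift each letter +11.
Decoding tclqld: shift back: t−11=i, c−11=r, l−11=a, q−11=f, l−11=a, d−11=s → irafas; then reverse → safari.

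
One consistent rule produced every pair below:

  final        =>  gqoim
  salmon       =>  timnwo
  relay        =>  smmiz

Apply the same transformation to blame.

The shift depends on letter class: consonant f→g is +1, but vowel i→q is +8. Vowels shift forward by 8 and consonants shift forward by 1.
On blame: b(cons)+1=c, l(cons)+1=m, a(vowel)+8=i, m(cons)+1=n, e(vowel)+8=m.

cminm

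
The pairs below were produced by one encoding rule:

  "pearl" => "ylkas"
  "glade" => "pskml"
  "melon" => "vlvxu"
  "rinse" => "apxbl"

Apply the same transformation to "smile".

Shifts by position in pearl: pos 0: p→y (+9), pos 1: e→l (+7), pos 2: a→k (+10), pos 3: r→a (+9), pos 4: l→s (+7) — repeating every 3. A repeating key of period 3 is used — shifts +9, +7, +10 over and over.
For smile: s+9=b, m+7=t, i+10=s, l+9=u, e+7=l.

btsul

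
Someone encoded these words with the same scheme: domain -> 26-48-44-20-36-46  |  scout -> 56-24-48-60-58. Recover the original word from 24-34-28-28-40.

d(#4)→26 and o(#15)→48: differences scale by 2, so n = 2·pos + 18. Each letter becomes 2×(its alphabet position, a=1..z=26) + 18.
Decoding 24-34-28-28-40: 24→(24−18)÷2=3=c, 34→(34−18)÷2=8=h, 28→(28−18)÷2=5=e, 28→(28−18)÷2=5=e, 40→(40−18)÷2=11=k.

cheek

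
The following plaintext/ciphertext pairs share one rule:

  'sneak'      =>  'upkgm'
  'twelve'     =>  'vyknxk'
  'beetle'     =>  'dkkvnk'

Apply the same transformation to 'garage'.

igtgik

The shift depends on letter class: consonant s→u is +2, but vowel e→k is +6. Two shifts are in play — +6 for a/e/i/o/u, +2 for every other letter.
On garage: g(cons)+2=i, a(vowel)+6=g, r(cons)+2=t, a(vowel)+6=g, g(cons)+2=i, e(vowel)+6=k.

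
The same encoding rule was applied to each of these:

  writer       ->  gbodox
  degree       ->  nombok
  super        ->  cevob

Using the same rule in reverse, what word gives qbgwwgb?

It's a Vigenère-style cipher with numeric key [10,10,6]: position i shifts by key[i mod 3].
Undoing it on qbgwwgb: q−10=g, b−10=r, g−6=a, w−10=m, w−10=m, g−6=a, b−10=r.

grammar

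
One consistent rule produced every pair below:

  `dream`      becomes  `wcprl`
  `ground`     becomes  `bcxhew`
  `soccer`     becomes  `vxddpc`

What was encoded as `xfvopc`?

d(3)→w(22) and r(17)→c(2) fit y≡19x+17 (mod 26); the inverse of 19 mod 26 is 11. Treating letters as 0–25, the rule is x ↦ 19x + 17 (mod 26).
Decoding xfvopc: x(23)→11·(23−17)≡14=o; f(5)→11·(5−17)≡24=y; v(21)→11·(21−17)≡18=s; o(14)→11·(14−17)≡19=t; p(15)→11·(15−17)≡4=e; c(2)→11·(2−17)≡17=r (all mod 26).

oyster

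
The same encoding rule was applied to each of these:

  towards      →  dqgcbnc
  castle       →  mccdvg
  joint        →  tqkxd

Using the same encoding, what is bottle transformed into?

The shift depends on letter class: consonant t→d is +10, but vowel o→q is +2. Two shifts are in play — +2 for a/e/i/o/u, +10 for every other letter.
On bottle: b(cons)+10=l, o(vowel)+2=q, t(cons)+10=d, t(cons)+10=d, l(cons)+10=v, e(vowel)+2=g.

lqddvg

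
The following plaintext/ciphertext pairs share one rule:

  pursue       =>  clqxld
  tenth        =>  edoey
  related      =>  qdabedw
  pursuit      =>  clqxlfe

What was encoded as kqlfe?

Treating letters as 0–25, the rule is x ↦ 7x + 1 (mod 26).
Decoding kqlfe: k(10)→15·(10−1)≡5=f; q(16)→15·(16−1)≡17=r; l(11)→15·(11−1)≡20=u; f(5)→15·(5−1)≡8=i; e(4)→15·(4−1)≡19=t (all mod 26).

fruit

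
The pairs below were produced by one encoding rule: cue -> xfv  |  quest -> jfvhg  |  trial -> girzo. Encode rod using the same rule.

ilw

This is the alphabet-reversal cipher (Atbash): a becomes z, b becomes y, etc.
Applying it to rod: r↔i, o↔l, d↔w.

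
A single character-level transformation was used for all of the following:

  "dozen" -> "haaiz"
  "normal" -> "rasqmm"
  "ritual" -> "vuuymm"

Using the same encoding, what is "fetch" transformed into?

jqugt

A repeating key of period 3 is used — shifts +4, +12, +1 over and over.
On fetch: f+4=j, e+12=q, t+1=u, c+4=g, h+12=t.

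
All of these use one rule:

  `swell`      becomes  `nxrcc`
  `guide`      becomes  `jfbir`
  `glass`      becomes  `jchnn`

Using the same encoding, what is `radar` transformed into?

This is an affine cipher: with a=0,…,z=25, each position x becomes (9x+7) mod 26.
Applying it to radar: r(17)→9·17+7≡4=e; a(0)→9·0+7≡7=h; d(3)→9·3+7≡8=i; a(0)→9·0+7≡7=h; r(17)→9·17+7≡4=e (all mod 26).

ehihe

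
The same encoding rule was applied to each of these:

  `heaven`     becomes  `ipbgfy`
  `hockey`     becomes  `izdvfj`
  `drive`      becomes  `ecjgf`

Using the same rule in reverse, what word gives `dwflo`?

Shifts by position in heaven: pos 0: h→i (+1), pos 1: e→p (+11), pos 2: a→b (+1), pos 3: v→g (+11) — repeating every 2. The shifts repeat in a cycle of length 2: positions 0,1,… shift by +1, +11, then the pattern repeats.
Reversing it on dwflo: d−1=c, w−11=l, f−1=e, l−11=a, o−1=n.

clean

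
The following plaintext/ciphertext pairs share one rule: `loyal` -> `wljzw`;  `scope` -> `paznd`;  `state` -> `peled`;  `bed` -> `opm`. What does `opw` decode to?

The output letters match the input read backwards, each shifted +11: loyal reversed is layol. Read the word backwards and shift each letter +11.
Undoing it on opw: shift back: o−11=d, p−11=e, w−11=l → del; then reverse → led.

led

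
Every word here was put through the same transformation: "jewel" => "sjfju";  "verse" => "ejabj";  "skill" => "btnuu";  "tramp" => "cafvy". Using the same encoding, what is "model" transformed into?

vtmju

The shift depends on letter class: consonant j→s is +9, but vowel e→j is +5. The rule splits by letter class: vowels +5, consonants +9.
Applying it to model: m(cons)+9=v, o(vowel)+5=t, d(cons)+9=m, e(vowel)+5=j, l(cons)+9=u.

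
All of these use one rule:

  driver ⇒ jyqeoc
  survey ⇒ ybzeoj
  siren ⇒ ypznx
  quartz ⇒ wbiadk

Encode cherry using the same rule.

The shift increases by 1 at each position, starting from +6: 6, 7, 8, ….
Applying it to cherry: c+6=i, h+7=o, e+8=m, r+9=a, r+10=b, y+11=j.

iomabj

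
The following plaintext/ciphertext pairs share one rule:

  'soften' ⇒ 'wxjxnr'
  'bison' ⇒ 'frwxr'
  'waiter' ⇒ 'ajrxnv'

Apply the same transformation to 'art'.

Two shifts are in play — +9 for a/e/i/o/u, +4 for every other letter.
On art: a(vowel)+9=j, r(cons)+4=v, t(cons)+4=x.

jvx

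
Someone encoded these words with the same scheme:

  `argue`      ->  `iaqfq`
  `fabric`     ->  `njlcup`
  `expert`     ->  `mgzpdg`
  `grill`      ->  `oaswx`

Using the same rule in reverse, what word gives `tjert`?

Letter i (0-indexed) is shifted by i+8, so successive shifts are 8, 9, 10, ….
Reversing it on tjert: t−8=l, j−9=a, e−10=u, r−11=g, t−12=h.

laugh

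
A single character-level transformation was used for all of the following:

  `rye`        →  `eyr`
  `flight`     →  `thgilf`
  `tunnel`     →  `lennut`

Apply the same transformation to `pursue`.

eusrup

The output letters match the input read backwards: rye reversed is eyr. It's just the letters in reverse order.
For pursue: reverse → eusrup.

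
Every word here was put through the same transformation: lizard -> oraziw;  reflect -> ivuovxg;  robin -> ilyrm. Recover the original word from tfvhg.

Each pair mirrors across the alphabet (l↔o, i↔r, z↔a): positions sum to 25. This is the alphabet-reversal cipher (Atbash): a becomes z, b becomes y, etc.
Reversing it on tfvhg: t↔g, f↔u, v↔e, h↔s, g↔t.

guest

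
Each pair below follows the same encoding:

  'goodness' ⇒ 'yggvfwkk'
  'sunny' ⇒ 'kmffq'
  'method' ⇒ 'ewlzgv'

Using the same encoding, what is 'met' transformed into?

It's a constant shift of +18 (ROT18).
On met: m+18=e, e+18=w, t+18=l.

ewl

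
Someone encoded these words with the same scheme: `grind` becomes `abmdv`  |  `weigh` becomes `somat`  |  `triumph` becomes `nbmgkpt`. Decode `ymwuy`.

Treating letters as 0–25, the rule is x ↦ 19x + 16 (mod 26).
Undoing it on ymwuy: y(24)→11·(24−16)≡10=k; m(12)→11·(12−16)≡8=i; w(22)→11·(22−16)≡14=o; u(20)→11·(20−16)≡18=s; y(24)→11·(24−16)≡10=k (all mod 26).

kiosk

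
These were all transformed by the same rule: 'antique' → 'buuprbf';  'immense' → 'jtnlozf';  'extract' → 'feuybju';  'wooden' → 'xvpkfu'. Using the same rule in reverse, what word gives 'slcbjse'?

It's a Vigenère-style cipher with numeric key [1,7]: position i shifts by key[i mod 2].
Reversing it on slcbjse: s−1=r, l−7=e, c−1=b, b−7=u, j−1=i, s−7=l, e−1=d.

rebuild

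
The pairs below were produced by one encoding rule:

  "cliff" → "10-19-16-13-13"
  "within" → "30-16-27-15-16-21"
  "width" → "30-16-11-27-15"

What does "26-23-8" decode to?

spa

c is letter #3 and maps to 10: an offset of 7. The number is (letter's place in the alphabet, a=1) + 7.
Decoding 26-23-8: 26→(26−7)÷1=19=s, 23→(23−7)÷1=16=p, 8→(8−7)÷1=1=a.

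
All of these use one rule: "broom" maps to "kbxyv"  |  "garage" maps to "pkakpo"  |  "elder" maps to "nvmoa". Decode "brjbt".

Shifts by position in broom: pos 0: b→k (+9), pos 1: r→b (+10), pos 2: o→x (+9), pos 3: o→y (+10) — repeating every 2. A repeating key of period 2 is used — shifts +9, +10 over and over.
Reversing it on brjbt: b−9=s, r−10=h, j−9=a, b−10=r, t−9=k.

shark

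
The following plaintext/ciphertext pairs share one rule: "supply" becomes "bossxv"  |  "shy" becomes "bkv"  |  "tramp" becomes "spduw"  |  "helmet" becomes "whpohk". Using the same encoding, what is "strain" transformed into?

The word is reversed, then every letter is shifted forward by 3.
For strain: reverse → niarts; then shift: n+3=q, i+3=l, a+3=d, r+3=u, t+3=w, s+3=v.

qlduwv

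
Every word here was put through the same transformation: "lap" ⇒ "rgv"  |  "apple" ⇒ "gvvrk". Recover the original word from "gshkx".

amber

Compare letters: l→r is +6, a→g is +6, p→v is +6 — a constant shift. This is a Caesar cipher with shift 6.
Reversing it on gshkx: g−6=a, s−6=m, h−6=b, k−6=e, x−6=r.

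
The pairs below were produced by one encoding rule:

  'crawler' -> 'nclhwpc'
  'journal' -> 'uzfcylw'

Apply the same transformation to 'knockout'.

Compare letters: c→n is +11, r→c is +11, a→l is +11 — a constant shift. Every letter moves 11 places later in the alphabet, wrapping around z→a.
Applying it to knockout: k+11=v, n+11=y, o+11=z, c+11=n, k+11=v, o+11=z, u+11=f, t+11=e.

vyznvzfe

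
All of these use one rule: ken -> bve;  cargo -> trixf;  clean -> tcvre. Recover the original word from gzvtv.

Compare letters: k→b is +17, e→v is +17, n→e is +17 — a constant shift. It's a constant shift of +17 (ROT17).
Undoing it on gzvtv: g−17=p, z−17=i, v−17=e, t−17=c, v−17=e.

piece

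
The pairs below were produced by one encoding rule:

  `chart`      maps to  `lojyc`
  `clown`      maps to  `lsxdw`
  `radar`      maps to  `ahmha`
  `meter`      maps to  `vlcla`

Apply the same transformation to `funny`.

Shifts by position in chart: pos 0: c→l (+9), pos 1: h→o (+7), pos 2: a→j (+9), pos 3: r→y (+7) — repeating every 2. It's a Vigenère-style cipher with numeric key [9,7]: position i shifts by key[i mod 2].
For funny: f+9=o, u+7=b, n+9=w, n+7=u, y+9=h.

obwuh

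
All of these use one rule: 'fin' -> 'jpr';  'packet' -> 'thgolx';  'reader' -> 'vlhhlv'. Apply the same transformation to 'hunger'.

The shift depends on letter class: consonant f→j is +4, but vowel i→p is +7. Vowels shift forward by 7 and consonants shift forward by 4.
For hunger: h(cons)+4=l, u(vowel)+7=b, n(cons)+4=r, g(cons)+4=k, e(vowel)+7=l, r(cons)+4=v.

lbrklv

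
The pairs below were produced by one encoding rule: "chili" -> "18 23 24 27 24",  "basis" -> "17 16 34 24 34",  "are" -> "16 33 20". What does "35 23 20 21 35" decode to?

c is letter #3 and maps to 18: an offset of 15. Letters become their 1-based position plus 15 (so a→16, b→17, …).
Reversing it on 35 23 20 21 35: 35→(35−15)÷1=20=t, 23→(23−15)÷1=8=h, 20→(20−15)÷1=5=e, 21→(21−15)÷1=6=f, 35→(35−15)÷1=20=t.

theft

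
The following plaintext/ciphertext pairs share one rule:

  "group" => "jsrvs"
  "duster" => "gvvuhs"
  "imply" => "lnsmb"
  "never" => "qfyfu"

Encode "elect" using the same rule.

hmhdw

A repeating key of period 2 is used — shifts +3, +1 over and over.
On elect: e+3=h, l+1=m, e+3=h, c+1=d, t+3=w.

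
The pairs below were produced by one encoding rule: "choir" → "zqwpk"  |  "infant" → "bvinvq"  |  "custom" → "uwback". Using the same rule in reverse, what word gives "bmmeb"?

The output letters match the input read backwards, each shifted +8: choir reversed is riohc. Read the word backwards and shift each letter +8.
Decoding bmmeb: shift back: b−8=t, m−8=e, m−8=e, e−8=w, b−8=t → teewt; then reverse → tweet.

tweet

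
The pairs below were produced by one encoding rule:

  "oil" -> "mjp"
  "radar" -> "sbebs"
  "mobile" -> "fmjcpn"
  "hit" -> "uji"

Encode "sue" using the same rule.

fvt

The output letters match the input read backwards, each shifted +1: oil reversed is lio. The word is reversed, then every letter is shifted forward by 1.
Applying it to sue: reverse → eus; then shift: e+1=f, u+1=v, s+1=t.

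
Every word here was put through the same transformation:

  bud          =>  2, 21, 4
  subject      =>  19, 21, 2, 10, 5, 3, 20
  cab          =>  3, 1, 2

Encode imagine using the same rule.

9, 13, 1, 7, 9, 14, 5

b is letter #2 and maps to 2: an offset of 0. Letters become their 1-indexed alphabet positions: a=1 … z=26.
For imagine: i=9→9, m=13→13, a=1→1, g=7→7, i=9→9, n=14→14, e=5→5.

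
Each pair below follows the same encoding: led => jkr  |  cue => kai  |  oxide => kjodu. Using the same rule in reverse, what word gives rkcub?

vowel

Two steps: reverse the string, then apply a Caesar shift of +6.
Decoding rkcub: shift back: r−6=l, k−6=e, c−6=w, u−6=o, b−6=v → lewov; then reverse → vowel.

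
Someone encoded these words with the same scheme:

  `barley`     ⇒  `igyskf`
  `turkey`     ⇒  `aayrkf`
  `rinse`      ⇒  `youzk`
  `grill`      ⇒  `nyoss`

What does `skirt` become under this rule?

Vowels shift forward by 6 and consonants shift forward by 7.
On skirt: s(cons)+7=z, k(cons)+7=r, i(vowel)+6=o, r(cons)+7=y, t(cons)+7=a.

zroya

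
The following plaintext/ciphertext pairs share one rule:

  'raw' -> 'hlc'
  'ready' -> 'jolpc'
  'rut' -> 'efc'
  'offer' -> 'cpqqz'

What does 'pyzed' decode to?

The word is reversed, then every letter is shifted forward by 11.
Decoding pyzed: shift back: p−11=e, y−11=n, z−11=o, e−11=t, d−11=s → enots; then reverse → stone.

stone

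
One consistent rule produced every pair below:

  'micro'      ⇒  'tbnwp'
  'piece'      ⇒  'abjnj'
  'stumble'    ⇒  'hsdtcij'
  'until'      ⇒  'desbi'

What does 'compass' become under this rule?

nptarhh

m(12)→t(19) and i(8)→b(1) fit y≡11x+17 (mod 26); the inverse of 11 mod 26 is 19. This is an affine cipher: with a=0,…,z=25, each position x becomes (11x+17) mod 26.
For compass: c(2)→11·2+17≡13=n; o(14)→11·14+17≡15=p; m(12)→11·12+17≡19=t; p(15)→11·15+17≡0=a; a(0)→11·0+17≡17=r; s(18)→11·18+17≡7=h; s(18)→11·18+17≡7=h (all mod 26).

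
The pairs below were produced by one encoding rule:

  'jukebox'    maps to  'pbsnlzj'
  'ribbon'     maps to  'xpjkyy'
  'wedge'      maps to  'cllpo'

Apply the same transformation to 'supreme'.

In jukebox: j→p is +6, u→b is +7, k→s is +8, e→n is +9 — the shift increases by 1 each position. Letter i (0-indexed) is shifted by i+6, so successive shifts are 6, 7, 8, ….
For supreme: s+6=y, u+7=b, p+8=x, r+9=a, e+10=o, m+11=x, e+12=q.

ybxaoxq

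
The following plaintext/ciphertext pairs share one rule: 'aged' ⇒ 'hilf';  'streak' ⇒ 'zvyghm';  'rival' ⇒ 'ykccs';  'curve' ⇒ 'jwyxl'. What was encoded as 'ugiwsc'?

Shifts by position in aged: pos 0: a→h (+7), pos 1: g→i (+2), pos 2: e→l (+7), pos 3: d→f (+2) — repeating every 2. The shifts repeat in a cycle of length 2: positions 0,1,… shift by +7, +2, then the pattern repeats.
Decoding ugiwsc: u−7=n, g−2=e, i−7=b, w−2=u, s−7=l, c−2=a.

nebula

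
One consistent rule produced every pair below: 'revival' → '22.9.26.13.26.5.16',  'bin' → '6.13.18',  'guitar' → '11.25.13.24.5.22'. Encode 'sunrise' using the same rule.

23.25.18.22.13.23.9

Letters become their 1-based position plus 4 (so a→5, b→6, …).
For sunrise: s=19→23, u=21→25, n=14→18, r=18→22, i=9→13, s=19→23, e=5→9.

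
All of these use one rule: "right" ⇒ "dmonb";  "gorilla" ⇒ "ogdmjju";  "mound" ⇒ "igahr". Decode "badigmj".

turmoil

r(17)→d(3) and i(8)→m(12) fit y≡25x+20 (mod 26); the inverse of 25 mod 26 is 25. This is an affine cipher: with a=0,…,z=25, each position x becomes (25x+20) mod 26.
Undoing it on badigmj: b(1)→25·(1−20)≡19=t; a(0)→25·(0−20)≡20=u; d(3)→25·(3−20)≡17=r; i(8)→25·(8−20)≡12=m; g(6)→25·(6−20)≡14=o; m(12)→25·(12−20)≡8=i; j(9)→25·(9−20)≡11=l (all mod 26).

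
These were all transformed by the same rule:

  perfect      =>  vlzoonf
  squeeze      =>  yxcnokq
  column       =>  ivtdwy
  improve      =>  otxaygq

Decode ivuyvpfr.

In perfect: p→v is +6, e→l is +7, r→z is +8, f→o is +9 — the shift increases by 1 each position. Each letter shifts forward by (position + 6), i.e. 6, 7, 8, … — the shift grows by one for each successive letter.
Undoing it on ivuyvpfr: i−6=c, v−7=o, u−8=m, y−9=p, v−10=l, p−11=e, f−12=t, r−13=e.

complete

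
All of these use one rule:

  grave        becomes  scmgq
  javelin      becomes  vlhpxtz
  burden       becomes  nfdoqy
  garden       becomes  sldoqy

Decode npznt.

bench

Shifts by position in grave: pos 0: g→s (+12), pos 1: r→c (+11), pos 2: a→m (+12), pos 3: v→g (+11) — repeating every 2. A repeating key of period 2 is used — shifts +12, +11 over and over.
Undoing it on npznt: n−12=b, p−11=e, z−12=n, n−11=c, t−12=h.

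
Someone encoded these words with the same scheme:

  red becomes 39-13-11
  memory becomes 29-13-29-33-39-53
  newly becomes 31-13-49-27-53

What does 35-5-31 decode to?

pan

The formula is n = 2×(alphabet index, a=1) + 3.
Reversing it on 35-5-31: 35→(35−3)÷2=16=p, 5→(5−3)÷2=1=a, 31→(31−3)÷2=14=n.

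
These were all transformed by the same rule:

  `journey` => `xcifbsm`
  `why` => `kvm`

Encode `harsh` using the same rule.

Compare letters: j→x is +14, o→c is +14, u→i is +14 — a constant shift. Every letter moves 14 places later in the alphabet, wrapping around z→a.
For harsh: h+14=v, a+14=o, r+14=f, s+14=g, h+14=v.

vofgv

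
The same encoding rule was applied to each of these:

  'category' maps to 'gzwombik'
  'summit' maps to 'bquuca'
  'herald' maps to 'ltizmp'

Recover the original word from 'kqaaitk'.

classic

The output letters match the input read backwards, each shifted +8: category reversed is yrogetac. Two steps: reverse the string, then apply a Caesar shift of +8.
Undoing it on kqaaitk: shift back: k−8=c, q−8=i, a−8=s, a−8=s, i−8=a, t−8=l, k−8=c → cissalc; then reverse → classic.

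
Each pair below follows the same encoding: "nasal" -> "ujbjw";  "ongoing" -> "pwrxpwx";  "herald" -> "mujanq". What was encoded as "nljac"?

trace

The output letters match the input read backwards, each shifted +9: nasal reversed is lasan. Two steps: reverse the string, then apply a Caesar shift of +9.
Undoing it on nljac: shift back: n−9=e, l−9=c, j−9=a, a−9=r, c−9=t → ecart; then reverse → trace.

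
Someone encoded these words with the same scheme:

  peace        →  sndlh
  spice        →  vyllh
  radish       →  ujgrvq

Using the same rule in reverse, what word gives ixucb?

forty

Shifts by position in peace: pos 0: p→s (+3), pos 1: e→n (+9), pos 2: a→d (+3), pos 3: c→l (+9) — repeating every 2. The shifts repeat in a cycle of length 2: positions 0,1,… shift by +3, +9, then the pattern repeats.
Undoing it on ixucb: i−3=f, x−9=o, u−3=r, c−9=t, b−3=y.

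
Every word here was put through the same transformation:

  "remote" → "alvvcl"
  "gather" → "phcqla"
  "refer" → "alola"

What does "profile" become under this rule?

Two shifts are in play — +7 for a/e/i/o/u, +9 for every other letter.
Applying it to profile: p(cons)+9=y, r(cons)+9=a, o(vowel)+7=v, f(cons)+9=o, i(vowel)+7=p, l(cons)+9=u, e(vowel)+7=l.

yavopul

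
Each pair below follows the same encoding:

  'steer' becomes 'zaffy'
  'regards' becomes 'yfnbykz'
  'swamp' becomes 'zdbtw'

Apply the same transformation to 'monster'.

The shift depends on letter class: consonant s→z is +7, but vowel e→f is +1. Vowels shift forward by 1 and consonants shift forward by 7.
On monster: m(cons)+7=t, o(vowel)+1=p, n(cons)+7=u, s(cons)+7=z, t(cons)+7=a, e(vowel)+1=f, r(cons)+7=y.

tpuzafy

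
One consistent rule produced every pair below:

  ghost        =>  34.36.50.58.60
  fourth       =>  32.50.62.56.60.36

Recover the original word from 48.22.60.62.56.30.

g(#7)→34 and h(#8)→36: differences scale by 2, so n = 2·pos + 20. With a=1..z=26, the number is 2·pos + 20.
Decoding 48.22.60.62.56.30: 48→(48−20)÷2=14=n, 22→(22−20)÷2=1=a, 60→(60−20)÷2=20=t, 62→(62−20)÷2=21=u, 56→(56−20)÷2=18=r, 30→(30−20)÷2=5=e.

nature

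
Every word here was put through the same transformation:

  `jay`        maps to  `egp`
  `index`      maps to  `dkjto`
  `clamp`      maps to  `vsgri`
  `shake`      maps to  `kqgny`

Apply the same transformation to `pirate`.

kzgxov

Two steps: reverse the string, then apply a Caesar shift of +6.
Applying it to pirate: reverse → etarip; then shift: e+6=k, t+6=z, a+6=g, r+6=x, i+6=o, p+6=v.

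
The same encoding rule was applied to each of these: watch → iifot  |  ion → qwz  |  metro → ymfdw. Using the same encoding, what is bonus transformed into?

The shift depends on letter class: consonant w→i is +12, but vowel a→i is +8. Two shifts are in play — +8 for a/e/i/o/u, +12 for every other letter.
On bonus: b(cons)+12=n, o(vowel)+8=w, n(cons)+12=z, u(vowel)+8=c, s(cons)+12=e.

nwzce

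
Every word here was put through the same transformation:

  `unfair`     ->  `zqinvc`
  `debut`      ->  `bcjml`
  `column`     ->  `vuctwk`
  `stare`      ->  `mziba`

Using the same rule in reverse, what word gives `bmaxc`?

The output letters match the input read backwards, each shifted +8: unfair reversed is riafnu. Two steps: reverse the string, then apply a Caesar shift of +8.
Reversing it on bmaxc: shift back: b−8=t, m−8=e, a−8=s, x−8=p, c−8=u → tespu; then reverse → upset.

upset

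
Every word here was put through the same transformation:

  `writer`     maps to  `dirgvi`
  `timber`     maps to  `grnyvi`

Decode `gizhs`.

Each letter is replaced by its mirror in the alphabet: a↔z, b↔y, c↔x, and so on (the Atbash cipher).
Reversing it on gizhs: g↔t, i↔r, z↔a, h↔s, s↔h.

trash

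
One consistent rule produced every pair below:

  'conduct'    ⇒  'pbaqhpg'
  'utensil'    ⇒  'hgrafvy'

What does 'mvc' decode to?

Compare letters: c→p is +13, o→b is +13, n→a is +13 — a constant shift. Each letter is shifted forward by 13 in the alphabet (a Caesar shift of +13).
Reversing it on mvc: m−13=z, v−13=i, c−13=p.

zip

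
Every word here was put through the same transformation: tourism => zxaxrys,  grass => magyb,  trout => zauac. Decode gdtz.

Shifts by position in tourism: pos 0: t→z (+6), pos 1: o→x (+9), pos 2: u→a (+6), pos 3: r→x (+6), pos 4: i→r (+9), pos 5: s→y (+6) — repeating every 3. A repeating key of period 3 is used — shifts +6, +9, +6 over and over.
Reversing it on gdtz: g−6=a, d−9=u, t−6=n, z−6=t.

aunt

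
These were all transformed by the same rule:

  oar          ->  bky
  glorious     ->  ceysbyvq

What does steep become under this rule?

zoodc

The word is reversed, then every letter is shifted forward by 10.
On steep: reverse → peets; then shift: p+10=z, e+10=o, e+10=o, t+10=d, s+10=c.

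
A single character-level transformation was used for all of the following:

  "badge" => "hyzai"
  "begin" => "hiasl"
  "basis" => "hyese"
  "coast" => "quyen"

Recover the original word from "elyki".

b(1)→h(7) and a(0)→y(24) fit y≡9x+24 (mod 26); the inverse of 9 mod 26 is 3. Each letter's alphabet position (a=0..z=25) is mapped through 9·x+24 mod 26 — an affine cipher.
Undoing it on elyki: e(4)→3·(4−24)≡18=s; l(11)→3·(11−24)≡13=n; y(24)→3·(24−24)≡0=a; k(10)→3·(10−24)≡10=k; i(8)→3·(8−24)≡4=e (all mod 26).

snake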